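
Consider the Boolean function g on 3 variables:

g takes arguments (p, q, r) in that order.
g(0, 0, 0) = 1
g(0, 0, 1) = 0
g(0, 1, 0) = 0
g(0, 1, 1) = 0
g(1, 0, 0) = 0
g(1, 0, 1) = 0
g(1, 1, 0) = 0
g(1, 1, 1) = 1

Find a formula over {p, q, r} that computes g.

g(p, q, r) = ((NOT p AND NOT q) AND NOT r) OR ((p AND q) AND r)

g=1 on 2 inputs: (0,0,0), (1,1,1). Reading each as a conjunction of literals (¬p·¬q·¬r, p·q·r) and taking the OR gives the canonical DNF.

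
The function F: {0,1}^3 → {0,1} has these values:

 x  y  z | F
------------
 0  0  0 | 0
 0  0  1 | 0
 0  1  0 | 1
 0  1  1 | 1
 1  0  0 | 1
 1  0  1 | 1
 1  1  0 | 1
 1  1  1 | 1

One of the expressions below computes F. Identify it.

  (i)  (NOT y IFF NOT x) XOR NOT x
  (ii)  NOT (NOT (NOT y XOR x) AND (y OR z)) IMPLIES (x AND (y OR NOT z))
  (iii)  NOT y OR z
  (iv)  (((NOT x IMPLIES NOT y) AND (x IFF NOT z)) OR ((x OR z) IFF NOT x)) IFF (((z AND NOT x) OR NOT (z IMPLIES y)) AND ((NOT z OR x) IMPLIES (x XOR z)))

ii

(i): at (1,0,0) it gives 0, but F = 1 — eliminated.
(iii): at (0,0,0) it gives 1, but F = 0 — eliminated.
(iv): at (0,0,0) it gives 1, but F = 0 — eliminated.
That leaves (ii). Evaluating it on every row reproduces the table of F exactly.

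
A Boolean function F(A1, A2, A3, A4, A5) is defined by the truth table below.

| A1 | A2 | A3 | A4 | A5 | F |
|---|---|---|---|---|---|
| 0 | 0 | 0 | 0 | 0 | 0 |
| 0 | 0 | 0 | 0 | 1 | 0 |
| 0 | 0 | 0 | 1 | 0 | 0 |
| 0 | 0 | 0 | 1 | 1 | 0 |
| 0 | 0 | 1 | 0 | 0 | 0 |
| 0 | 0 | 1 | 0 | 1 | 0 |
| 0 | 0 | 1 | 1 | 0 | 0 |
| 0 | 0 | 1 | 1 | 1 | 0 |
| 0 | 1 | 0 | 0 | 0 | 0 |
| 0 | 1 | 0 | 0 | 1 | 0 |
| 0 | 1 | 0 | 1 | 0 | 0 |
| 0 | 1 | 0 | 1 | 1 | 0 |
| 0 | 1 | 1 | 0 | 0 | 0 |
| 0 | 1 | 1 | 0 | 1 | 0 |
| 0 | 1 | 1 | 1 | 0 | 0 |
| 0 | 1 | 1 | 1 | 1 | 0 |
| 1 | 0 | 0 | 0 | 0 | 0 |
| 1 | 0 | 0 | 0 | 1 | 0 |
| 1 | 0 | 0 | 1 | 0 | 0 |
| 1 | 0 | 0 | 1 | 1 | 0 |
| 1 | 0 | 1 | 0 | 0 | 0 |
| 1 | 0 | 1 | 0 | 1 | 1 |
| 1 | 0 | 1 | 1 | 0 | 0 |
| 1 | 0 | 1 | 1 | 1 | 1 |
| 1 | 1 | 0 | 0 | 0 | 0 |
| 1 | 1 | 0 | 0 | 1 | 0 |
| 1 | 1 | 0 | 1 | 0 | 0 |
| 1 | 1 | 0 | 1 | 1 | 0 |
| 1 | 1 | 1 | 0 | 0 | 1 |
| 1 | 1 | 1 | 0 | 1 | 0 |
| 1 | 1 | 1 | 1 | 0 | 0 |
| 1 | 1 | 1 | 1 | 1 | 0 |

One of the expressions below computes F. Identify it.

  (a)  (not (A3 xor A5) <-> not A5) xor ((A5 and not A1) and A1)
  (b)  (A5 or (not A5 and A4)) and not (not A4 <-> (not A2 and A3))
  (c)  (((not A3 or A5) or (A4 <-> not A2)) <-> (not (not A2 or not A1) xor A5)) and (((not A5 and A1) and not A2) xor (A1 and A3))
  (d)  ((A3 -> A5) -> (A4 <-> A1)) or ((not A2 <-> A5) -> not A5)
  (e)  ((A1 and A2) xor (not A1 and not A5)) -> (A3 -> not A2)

c

(a) fails at (0,0,0,0,0): the formula yields 1, F is 0.
(b) fails at (0,0,0,0,1): the formula yields 1, F is 0.
(d) fails at (0,0,0,0,0): the formula yields 1, F is 0.
(e) fails at (0,0,0,0,0): the formula yields 1, F is 0.
(c) is the remaining candidate, and it agrees with F on all 32 inputs.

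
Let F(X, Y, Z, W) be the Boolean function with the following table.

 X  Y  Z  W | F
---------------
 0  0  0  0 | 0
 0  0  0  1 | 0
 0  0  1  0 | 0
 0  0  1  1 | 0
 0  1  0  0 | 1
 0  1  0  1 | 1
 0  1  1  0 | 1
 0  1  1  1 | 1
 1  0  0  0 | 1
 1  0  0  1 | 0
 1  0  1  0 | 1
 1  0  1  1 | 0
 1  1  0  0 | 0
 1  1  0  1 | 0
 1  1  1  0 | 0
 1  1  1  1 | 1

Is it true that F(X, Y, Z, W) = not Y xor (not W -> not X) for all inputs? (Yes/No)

Check the formula against F row by row:
  X=0, Y=0, Z=0, W=0: formula gives 0, F = 0 ✓
  X=0, Y=0, Z=0, W=1: formula gives 0, F = 0 ✓
  X=0, Y=0, Z=1, W=0: formula gives 0, F = 0 ✓
  X=0, Y=0, Z=1, W=1: formula gives 0, F = 0 ✓
  …
  X=1, Y=1, Z=0, W=1: formula gives 1, but F = 0 ✗
Row (1,1,0,1) is a counterexample, so the formula is not equivalent to F.

No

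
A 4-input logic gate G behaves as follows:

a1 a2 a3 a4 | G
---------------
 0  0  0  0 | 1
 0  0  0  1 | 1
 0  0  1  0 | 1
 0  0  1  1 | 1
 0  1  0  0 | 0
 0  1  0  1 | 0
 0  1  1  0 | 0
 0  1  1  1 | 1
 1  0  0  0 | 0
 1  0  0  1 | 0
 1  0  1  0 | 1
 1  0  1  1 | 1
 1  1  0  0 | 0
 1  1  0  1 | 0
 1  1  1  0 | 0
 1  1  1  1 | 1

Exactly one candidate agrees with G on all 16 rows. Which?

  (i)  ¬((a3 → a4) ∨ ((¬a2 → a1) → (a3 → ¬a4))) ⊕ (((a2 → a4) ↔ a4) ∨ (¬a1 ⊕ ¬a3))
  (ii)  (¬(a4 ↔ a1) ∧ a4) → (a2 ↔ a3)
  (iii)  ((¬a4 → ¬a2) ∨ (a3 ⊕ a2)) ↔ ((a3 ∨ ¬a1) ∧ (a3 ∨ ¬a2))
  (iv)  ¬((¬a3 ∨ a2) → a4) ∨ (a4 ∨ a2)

(i) disagrees with G on (0,0,0,0) (formula → 0, table → 1); rule it out.
(ii) disagrees with G on (0,0,1,1) (formula → 0, table → 1); rule it out.
(iv) disagrees with G on (0,0,1,0) (formula → 0, table → 1); rule it out.
That leaves (iii). Evaluating it on every row reproduces the table of G exactly.

iii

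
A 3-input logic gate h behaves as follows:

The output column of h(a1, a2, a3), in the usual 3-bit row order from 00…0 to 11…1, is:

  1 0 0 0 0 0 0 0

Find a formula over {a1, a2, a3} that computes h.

h(a1, a2, a3) = ~((a1 | a2) | a3)

The output is 1 only when every input is 0 — NOR of all inputs.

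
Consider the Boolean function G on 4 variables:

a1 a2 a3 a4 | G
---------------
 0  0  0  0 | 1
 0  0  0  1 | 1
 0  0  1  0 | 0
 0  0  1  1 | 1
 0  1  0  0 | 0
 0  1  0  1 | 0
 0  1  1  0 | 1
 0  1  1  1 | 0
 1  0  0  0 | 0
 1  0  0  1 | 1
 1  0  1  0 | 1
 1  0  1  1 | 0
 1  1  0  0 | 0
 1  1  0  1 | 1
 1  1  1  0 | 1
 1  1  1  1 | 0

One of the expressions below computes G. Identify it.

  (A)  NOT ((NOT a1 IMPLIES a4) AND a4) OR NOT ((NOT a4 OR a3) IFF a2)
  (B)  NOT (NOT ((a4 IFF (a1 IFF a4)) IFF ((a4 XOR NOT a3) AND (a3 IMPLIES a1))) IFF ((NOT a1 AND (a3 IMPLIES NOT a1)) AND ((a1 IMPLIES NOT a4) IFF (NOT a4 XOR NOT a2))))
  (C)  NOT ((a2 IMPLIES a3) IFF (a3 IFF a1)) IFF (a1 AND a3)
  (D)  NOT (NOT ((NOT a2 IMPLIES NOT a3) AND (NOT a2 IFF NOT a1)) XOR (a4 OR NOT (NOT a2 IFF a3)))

(A) disagrees with G on (0,0,0,1) (formula → 0, table → 1); rule it out.
(C) disagrees with G on (0,0,1,1) (formula → 0, table → 1); rule it out.
(D) disagrees with G on (0,0,0,0) (formula → 0, table → 1); rule it out.
Only (B) survives; checking it on all 16 rows confirms it matches G.

B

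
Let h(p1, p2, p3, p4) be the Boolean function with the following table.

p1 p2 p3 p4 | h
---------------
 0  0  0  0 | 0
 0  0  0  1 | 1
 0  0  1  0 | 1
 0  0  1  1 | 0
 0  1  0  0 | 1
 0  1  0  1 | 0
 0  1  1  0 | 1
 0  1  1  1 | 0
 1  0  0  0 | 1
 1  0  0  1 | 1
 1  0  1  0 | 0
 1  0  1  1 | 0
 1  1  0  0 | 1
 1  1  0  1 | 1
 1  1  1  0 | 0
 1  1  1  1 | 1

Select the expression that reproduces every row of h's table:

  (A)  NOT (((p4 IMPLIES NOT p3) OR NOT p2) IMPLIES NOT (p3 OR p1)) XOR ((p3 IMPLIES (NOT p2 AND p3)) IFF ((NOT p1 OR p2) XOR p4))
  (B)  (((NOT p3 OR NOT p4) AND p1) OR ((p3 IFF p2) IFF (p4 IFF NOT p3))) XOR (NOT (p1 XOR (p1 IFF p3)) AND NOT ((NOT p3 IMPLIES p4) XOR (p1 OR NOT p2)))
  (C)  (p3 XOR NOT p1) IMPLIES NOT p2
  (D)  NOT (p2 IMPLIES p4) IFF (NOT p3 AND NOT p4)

B

(A) disagrees with h on (0,0,0,0) (formula → 1, table → 0); rule it out.
(C) disagrees with h on (0,0,0,0) (formula → 1, table → 0); rule it out.
(D) disagrees with h on (0,0,1,1) (formula → 1, table → 0); rule it out.
That leaves (B). Evaluating it on every row reproduces the table of h exactly.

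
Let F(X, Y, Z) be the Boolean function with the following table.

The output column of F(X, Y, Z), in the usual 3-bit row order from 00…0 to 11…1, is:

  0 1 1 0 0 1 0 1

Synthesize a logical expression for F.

The 1-rows are (0,0,1), (0,1,0), (1,0,1), (1,1,1). Each contributes one minterm — ¬X·¬Y·Z; ¬X·Y·¬Z; X·¬Y·Z; X·Y·Z — and their disjunction is a sum-of-products form of F.

F(X, Y, Z) = ((((not X and not Y) and Z) or ((not X and Y) and not Z)) or ((X and not Y) and Z)) or ((X and Y) and Z)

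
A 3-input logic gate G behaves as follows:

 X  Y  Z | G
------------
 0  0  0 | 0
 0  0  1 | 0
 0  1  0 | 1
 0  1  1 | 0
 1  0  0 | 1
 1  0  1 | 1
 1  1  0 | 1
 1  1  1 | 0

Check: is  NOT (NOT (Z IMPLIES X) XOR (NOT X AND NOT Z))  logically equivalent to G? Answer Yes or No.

Check the formula against G row by row:
  X=0, Y=0, Z=0: formula gives 0, G = 0 ✓
  X=0, Y=0, Z=1: formula gives 0, G = 0 ✓
  X=0, Y=1, Z=0: formula gives 0, but G = 1 ✗
Since they disagree at (0,1,0), the expression is not a correct formula for G.

No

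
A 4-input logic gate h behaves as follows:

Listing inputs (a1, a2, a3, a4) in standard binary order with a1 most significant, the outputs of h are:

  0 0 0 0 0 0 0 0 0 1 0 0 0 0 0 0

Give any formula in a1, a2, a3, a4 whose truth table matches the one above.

h(a1, a2, a3, a4) = ((a1 & ~a2) & ~a3) & a4

Only row (1,0,0,1) gives 1. That row's minterm a1·¬a2·¬a3·a4 is h directly.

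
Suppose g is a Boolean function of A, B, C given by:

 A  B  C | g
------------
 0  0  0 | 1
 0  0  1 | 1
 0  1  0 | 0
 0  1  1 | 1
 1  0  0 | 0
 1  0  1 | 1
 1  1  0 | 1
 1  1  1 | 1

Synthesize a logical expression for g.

g(A, B, C) = NOT (((NOT A AND B) AND NOT C) OR ((A AND NOT B) AND NOT C))

g is 0 on only 2 rows — (0,1,0), (1,0,0). Writing each as a minterm (¬A·B·¬C, A·¬B·¬C) and OR-ing them characterizes exactly where g=0, so g is the negation of that disjunction.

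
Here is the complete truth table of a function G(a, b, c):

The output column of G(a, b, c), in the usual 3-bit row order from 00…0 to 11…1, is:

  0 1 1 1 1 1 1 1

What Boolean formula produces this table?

G(a, b, c) = (a ∨ b) ∨ c

The output is 1 whenever at least one input is 1 — the OR of all inputs.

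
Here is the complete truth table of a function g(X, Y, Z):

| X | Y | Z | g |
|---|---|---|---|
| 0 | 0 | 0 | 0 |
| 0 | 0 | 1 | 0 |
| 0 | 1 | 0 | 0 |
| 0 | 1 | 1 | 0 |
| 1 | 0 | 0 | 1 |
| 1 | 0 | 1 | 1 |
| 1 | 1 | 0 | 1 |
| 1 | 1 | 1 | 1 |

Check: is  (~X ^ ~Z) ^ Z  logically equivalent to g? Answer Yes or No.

Test each input against both g and the formula:
  X=0, Y=0, Z=0: formula gives 0, g = 0 ✓
  X=0, Y=0, Z=1: formula gives 0, g = 0 ✓
  X=0, Y=1, Z=0: formula gives 0, g = 0 ✓
  X=0, Y=1, Z=1: formula gives 0, g = 0 ✓
  X=1, Y=0, Z=0: formula gives 1, g = 1 ✓
  …and likewise for the remaining 3 rows.
Every row agrees, so the formula is equivalent.

Yes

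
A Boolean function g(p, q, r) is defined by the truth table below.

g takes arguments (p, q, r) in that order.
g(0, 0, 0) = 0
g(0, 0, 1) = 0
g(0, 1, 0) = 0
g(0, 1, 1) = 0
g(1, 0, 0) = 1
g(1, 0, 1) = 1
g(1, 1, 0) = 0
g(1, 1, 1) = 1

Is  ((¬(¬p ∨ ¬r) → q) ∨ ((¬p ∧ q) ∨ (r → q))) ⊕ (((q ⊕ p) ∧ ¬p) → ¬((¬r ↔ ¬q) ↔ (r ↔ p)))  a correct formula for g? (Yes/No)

No

Test each input against both g and the formula:
  p=0, q=0, r=0: formula gives 0, g = 0 ✓
  p=0, q=0, r=1: formula gives 0, g = 0 ✓
  p=0, q=1, r=0: formula gives 0, g = 0 ✓
  p=0, q=1, r=1: formula gives 0, g = 0 ✓
  p=1, q=0, r=0: formula gives 0, but g = 1 ✗
A single disagreement suffices: at (1,0,0) they differ, so the formula does not compute g.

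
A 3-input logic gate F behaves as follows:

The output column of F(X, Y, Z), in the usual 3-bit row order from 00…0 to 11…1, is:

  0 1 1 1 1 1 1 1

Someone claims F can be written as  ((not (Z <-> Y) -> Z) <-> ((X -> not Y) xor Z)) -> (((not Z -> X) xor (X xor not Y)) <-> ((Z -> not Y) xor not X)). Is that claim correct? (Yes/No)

No

Evaluate ((not (Z <-> Y) -> Z) <-> ((X -> not Y) xor Z)) -> (((not Z -> X) xor (X xor not Y)) <-> ((Z -> not Y) xor not X)) on each row and compare to F:
  X=0, Y=0, Z=0: formula gives 0, F = 0 ✓
  X=0, Y=0, Z=1: formula gives 1, F = 1 ✓
  X=0, Y=1, Z=0: formula gives 1, F = 1 ✓
  X=0, Y=1, Z=1: formula gives 1, F = 1 ✓
  X=1, Y=0, Z=0: formula gives 1, F = 1 ✓
  …
  X=1, Y=1, Z=0: formula gives 0, but F = 1 ✗
Since they disagree at (1,1,0), the expression is not a correct formula for F.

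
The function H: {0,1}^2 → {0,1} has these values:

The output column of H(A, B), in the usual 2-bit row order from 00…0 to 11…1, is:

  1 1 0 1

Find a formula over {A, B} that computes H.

H(A, B) = A → B

This is A → B (false only at 1,0).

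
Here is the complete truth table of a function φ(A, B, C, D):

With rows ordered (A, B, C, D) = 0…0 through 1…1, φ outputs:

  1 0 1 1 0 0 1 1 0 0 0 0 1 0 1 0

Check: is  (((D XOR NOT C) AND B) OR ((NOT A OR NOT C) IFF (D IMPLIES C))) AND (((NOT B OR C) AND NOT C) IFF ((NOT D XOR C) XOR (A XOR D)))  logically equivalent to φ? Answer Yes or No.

No

Check the formula against φ row by row:
  A=0, B=0, C=0, D=0: formula gives 1, φ = 1 ✓
  A=0, B=0, C=0, D=1: formula gives 0, φ = 0 ✓
  A=0, B=0, C=1, D=0: formula gives 1, φ = 1 ✓
  A=0, B=0, C=1, D=1: formula gives 1, φ = 1 ✓
  …
  A=1, B=1, C=1, D=0: formula gives 0, but φ = 1 ✗
A single disagreement suffices: at (1,1,1,0) they differ, so the formula does not compute φ.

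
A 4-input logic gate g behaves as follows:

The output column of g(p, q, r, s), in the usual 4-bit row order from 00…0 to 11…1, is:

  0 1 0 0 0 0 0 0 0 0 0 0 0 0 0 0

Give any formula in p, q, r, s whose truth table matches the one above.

g(p, q, r, s) = ((not p and not q) and not r) and s

g is 1 on exactly one input, (0,0,0,1), whose minterm is ¬p·¬q·¬r·s. So g is just that conjunction.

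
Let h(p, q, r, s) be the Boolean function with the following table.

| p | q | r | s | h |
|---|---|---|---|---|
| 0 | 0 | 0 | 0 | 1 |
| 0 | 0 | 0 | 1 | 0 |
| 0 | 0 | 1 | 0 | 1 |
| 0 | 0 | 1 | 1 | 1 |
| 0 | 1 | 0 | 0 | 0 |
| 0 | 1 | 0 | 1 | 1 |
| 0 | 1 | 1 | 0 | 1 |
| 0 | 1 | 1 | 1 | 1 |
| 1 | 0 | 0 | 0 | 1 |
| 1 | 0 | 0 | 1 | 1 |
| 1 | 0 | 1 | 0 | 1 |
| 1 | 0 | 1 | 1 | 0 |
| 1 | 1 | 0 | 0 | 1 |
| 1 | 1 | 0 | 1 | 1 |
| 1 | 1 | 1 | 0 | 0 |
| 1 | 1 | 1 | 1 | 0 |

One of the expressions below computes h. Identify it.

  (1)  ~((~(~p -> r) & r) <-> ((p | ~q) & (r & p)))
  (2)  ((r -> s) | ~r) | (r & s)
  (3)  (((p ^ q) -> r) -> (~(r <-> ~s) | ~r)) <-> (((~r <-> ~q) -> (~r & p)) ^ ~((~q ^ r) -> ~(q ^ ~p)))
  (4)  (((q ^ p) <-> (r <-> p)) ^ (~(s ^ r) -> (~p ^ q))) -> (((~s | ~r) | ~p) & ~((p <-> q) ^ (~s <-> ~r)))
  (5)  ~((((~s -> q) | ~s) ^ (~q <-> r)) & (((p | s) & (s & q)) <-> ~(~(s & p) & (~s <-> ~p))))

(1) fails at (0,0,0,0): the formula yields 0, h is 1.
(2) fails at (0,0,0,1): the formula yields 1, h is 0.
(3) fails at (0,0,0,1): the formula yields 1, h is 0.
(5) fails at (0,0,0,0): the formula yields 0, h is 1.
Only (4) survives; checking it on all 16 rows confirms it matches h.

4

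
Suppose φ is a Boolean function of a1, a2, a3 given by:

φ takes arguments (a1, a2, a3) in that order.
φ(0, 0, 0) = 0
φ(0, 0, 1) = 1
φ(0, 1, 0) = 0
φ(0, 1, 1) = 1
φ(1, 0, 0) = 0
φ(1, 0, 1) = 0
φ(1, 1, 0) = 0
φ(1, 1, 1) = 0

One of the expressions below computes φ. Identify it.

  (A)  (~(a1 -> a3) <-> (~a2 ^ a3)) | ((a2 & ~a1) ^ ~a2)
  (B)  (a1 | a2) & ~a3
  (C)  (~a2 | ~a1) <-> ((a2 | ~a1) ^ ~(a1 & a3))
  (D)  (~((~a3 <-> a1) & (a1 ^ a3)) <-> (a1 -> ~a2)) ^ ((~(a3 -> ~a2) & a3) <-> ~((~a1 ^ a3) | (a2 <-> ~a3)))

D

(A) fails at (0,0,0): the formula yields 1, φ is 0.
(B) fails at (0,0,1): the formula yields 0, φ is 1.
(C) fails at (0,0,1): the formula yields 0, φ is 1.
That leaves (D). Evaluating it on every row reproduces the table of φ exactly.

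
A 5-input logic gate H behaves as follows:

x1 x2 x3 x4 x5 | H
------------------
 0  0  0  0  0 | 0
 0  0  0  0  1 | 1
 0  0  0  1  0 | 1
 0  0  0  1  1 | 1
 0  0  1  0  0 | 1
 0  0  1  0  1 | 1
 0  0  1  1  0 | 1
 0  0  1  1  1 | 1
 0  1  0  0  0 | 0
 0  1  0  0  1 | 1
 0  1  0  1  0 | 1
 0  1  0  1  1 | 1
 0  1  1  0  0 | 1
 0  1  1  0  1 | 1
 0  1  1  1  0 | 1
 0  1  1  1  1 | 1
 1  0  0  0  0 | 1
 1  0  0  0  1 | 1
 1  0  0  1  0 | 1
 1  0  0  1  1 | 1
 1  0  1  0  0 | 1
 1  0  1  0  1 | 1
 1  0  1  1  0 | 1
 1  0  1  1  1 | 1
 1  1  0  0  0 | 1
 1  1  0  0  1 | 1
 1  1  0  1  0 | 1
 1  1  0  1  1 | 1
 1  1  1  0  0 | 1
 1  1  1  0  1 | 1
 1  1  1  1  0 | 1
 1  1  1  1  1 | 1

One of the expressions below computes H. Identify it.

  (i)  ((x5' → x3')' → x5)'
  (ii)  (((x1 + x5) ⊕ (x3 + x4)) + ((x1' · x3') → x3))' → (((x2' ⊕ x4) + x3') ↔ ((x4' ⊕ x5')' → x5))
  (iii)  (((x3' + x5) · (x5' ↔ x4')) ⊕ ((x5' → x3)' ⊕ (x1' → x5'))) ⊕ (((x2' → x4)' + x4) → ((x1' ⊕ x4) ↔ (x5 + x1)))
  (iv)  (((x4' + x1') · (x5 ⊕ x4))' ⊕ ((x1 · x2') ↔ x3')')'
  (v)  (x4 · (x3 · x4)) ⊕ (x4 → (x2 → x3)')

(i) fails at (0,0,0,0,1): the formula yields 0, H is 1.
(iii) fails at (0,0,0,0,0): the formula yields 1, H is 0.
(iv) fails at (0,0,0,0,0): the formula yields 1, H is 0.
(v) fails at (0,0,0,0,0): the formula yields 1, H is 0.
(ii) is the remaining candidate, and it agrees with H on all 32 inputs.

ii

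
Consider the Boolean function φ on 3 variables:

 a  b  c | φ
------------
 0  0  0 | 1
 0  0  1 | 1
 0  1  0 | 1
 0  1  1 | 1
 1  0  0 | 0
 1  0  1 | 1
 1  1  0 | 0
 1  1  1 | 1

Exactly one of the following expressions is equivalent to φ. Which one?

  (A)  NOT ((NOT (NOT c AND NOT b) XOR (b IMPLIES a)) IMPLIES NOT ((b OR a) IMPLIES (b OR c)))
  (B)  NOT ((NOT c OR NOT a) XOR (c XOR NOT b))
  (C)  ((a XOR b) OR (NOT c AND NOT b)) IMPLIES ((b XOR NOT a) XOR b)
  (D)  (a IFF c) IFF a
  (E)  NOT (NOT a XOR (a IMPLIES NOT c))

E

(A) disagrees with φ on (0,0,1) (formula → 0, table → 1); rule it out.
(B) disagrees with φ on (0,0,1) (formula → 0, table → 1); rule it out.
(C) disagrees with φ on (1,0,1) (formula → 0, table → 1); rule it out.
(D) disagrees with φ on (0,0,0) (formula → 0, table → 1); rule it out.
That leaves (E). Evaluating it on every row reproduces the table of φ exactly.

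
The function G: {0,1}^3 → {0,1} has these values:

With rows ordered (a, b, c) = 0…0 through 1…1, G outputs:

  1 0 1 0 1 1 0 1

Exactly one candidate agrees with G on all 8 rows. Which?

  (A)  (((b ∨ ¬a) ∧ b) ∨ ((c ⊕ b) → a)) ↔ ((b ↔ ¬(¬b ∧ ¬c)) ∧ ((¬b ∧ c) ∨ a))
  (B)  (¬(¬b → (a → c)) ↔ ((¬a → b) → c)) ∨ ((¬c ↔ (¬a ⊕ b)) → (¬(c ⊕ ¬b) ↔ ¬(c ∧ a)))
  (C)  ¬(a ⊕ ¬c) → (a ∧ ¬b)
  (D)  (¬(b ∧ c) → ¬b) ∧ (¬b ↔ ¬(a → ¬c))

C

(A): at (0,0,0) it gives 0, but G = 1 — eliminated.
(B): at (0,0,0) it gives 0, but G = 1 — eliminated.
(D): at (0,0,0) it gives 0, but G = 1 — eliminated.
That leaves (C). Evaluating it on every row reproduces the table of G exactly.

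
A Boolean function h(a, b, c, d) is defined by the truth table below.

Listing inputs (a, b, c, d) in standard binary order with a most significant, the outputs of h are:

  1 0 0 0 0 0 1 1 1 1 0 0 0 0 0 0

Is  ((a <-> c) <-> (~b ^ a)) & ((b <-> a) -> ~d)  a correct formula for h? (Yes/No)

Evaluate ((a <-> c) <-> (~b ^ a)) & ((b <-> a) -> ~d) on each row and compare to h:
  a=0, b=0, c=0, d=0: formula gives 1, h = 1 ✓
  a=0, b=0, c=0, d=1: formula gives 0, h = 0 ✓
  a=0, b=0, c=1, d=0: formula gives 0, h = 0 ✓
  a=0, b=0, c=1, d=1: formula gives 0, h = 0 ✓
  …
  a=1, b=1, c=1, d=0: formula gives 1, but h = 0 ✗
A single disagreement suffices: at (1,1,1,0) they differ, so the formula does not compute h.

No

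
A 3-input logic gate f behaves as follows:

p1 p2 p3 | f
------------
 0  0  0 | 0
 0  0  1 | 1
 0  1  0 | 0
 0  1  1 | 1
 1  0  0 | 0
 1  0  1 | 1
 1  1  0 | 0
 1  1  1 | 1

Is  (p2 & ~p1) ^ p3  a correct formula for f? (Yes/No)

No

Evaluate (p2 & ~p1) ^ p3 on each row and compare to f:
  p1=0, p2=0, p3=0: formula gives 0, f = 0 ✓
  p1=0, p2=0, p3=1: formula gives 1, f = 1 ✓
  p1=0, p2=1, p3=0: formula gives 1, but f = 0 ✗
Since they disagree at (0,1,0), the expression is not a correct formula for f.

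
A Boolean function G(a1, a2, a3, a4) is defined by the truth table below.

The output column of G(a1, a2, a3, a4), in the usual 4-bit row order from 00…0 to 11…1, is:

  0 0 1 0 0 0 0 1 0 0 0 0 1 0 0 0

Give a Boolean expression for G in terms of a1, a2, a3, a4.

G(a1, a2, a3, a4) = ((((~a1 & ~a2) & a3) & ~a4) | (((~a1 & a2) & a3) & a4)) | (((a1 & a2) & ~a3) & ~a4)

The 1-rows are (0,0,1,0), (0,1,1,1), (1,1,0,0). Each contributes one minterm — ¬a1·¬a2·a3·¬a4; ¬a1·a2·a3·a4; a1·a2·¬a3·¬a4 — and their disjunction is a sum-of-products form of G.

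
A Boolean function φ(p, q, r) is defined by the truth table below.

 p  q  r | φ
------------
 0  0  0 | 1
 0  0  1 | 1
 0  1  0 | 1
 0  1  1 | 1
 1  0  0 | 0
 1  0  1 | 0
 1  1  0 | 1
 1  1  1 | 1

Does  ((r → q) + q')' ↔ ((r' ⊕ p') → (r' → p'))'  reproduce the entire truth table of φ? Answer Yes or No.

No

Check the formula against φ row by row:
  p=0, q=0, r=0: formula gives 1, φ = 1 ✓
  p=0, q=0, r=1: formula gives 1, φ = 1 ✓
  p=0, q=1, r=0: formula gives 1, φ = 1 ✓
  p=0, q=1, r=1: formula gives 1, φ = 1 ✓
  p=1, q=0, r=0: formula gives 0, φ = 0 ✓
  p=1, q=0, r=1: formula gives 1, but φ = 0 ✗
Since they disagree at (1,0,1), the expression is not a correct formula for φ.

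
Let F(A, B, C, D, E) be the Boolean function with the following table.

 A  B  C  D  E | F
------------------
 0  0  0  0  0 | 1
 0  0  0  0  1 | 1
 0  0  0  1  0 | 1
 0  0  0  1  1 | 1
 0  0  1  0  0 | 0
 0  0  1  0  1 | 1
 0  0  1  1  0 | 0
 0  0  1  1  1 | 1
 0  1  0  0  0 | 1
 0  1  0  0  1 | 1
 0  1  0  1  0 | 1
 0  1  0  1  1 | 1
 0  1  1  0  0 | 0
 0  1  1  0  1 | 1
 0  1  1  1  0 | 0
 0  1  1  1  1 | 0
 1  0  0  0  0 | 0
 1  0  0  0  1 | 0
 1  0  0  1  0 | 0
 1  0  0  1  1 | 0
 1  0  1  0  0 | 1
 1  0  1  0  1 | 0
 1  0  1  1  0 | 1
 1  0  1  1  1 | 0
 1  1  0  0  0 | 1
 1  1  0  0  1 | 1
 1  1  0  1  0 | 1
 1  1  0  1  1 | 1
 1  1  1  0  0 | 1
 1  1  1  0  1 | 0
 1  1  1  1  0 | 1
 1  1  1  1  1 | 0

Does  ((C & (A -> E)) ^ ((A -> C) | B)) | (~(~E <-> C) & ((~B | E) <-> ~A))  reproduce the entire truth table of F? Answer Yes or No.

No

Check the formula against F row by row:
  A=0, B=0, C=0, D=0, E=0: formula gives 1, F = 1 ✓
  A=0, B=0, C=0, D=0, E=1: formula gives 1, F = 1 ✓
  A=0, B=0, C=0, D=1, E=0: formula gives 1, F = 1 ✓
  A=0, B=0, C=0, D=1, E=1: formula gives 1, F = 1 ✓
  …
  A=0, B=1, C=1, D=1, E=1: formula gives 1, but F = 0 ✗
A single disagreement suffices: at (0,1,1,1,1) they differ, so the formula does not compute F.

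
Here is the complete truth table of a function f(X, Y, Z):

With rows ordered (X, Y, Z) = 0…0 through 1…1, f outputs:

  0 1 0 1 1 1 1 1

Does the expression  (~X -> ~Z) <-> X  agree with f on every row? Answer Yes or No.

Test each input against both f and the formula:
  X=0, Y=0, Z=0: formula gives 0, f = 0 ✓
  X=0, Y=0, Z=1: formula gives 1, f = 1 ✓
  X=0, Y=1, Z=0: formula gives 0, f = 0 ✓
  X=0, Y=1, Z=1: formula gives 1, f = 1 ✓
  X=1, Y=0, Z=0: formula gives 1, f = 1 ✓
  … (the remaining 3 rows also agree.)
No disagreement on any input; they are logically equivalent.

Yes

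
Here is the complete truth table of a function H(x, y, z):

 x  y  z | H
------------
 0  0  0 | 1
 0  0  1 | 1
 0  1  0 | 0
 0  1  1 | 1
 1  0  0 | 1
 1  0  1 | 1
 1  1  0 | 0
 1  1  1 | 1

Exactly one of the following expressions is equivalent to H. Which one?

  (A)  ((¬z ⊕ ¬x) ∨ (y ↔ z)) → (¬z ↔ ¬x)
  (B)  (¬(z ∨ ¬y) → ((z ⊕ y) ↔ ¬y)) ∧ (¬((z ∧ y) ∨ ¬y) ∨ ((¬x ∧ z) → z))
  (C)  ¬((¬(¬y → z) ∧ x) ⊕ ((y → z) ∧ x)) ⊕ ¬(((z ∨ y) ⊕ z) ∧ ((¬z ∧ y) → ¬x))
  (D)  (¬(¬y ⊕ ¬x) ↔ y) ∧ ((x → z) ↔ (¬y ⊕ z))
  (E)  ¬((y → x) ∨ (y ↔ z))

(A) disagrees with H on (0,0,1) (formula → 0, table → 1); rule it out.
(C) disagrees with H on (0,0,0) (formula → 0, table → 1); rule it out.
(D) disagrees with H on (0,0,0) (formula → 0, table → 1); rule it out.
(E) disagrees with H on (0,0,0) (formula → 0, table → 1); rule it out.
(B) is the remaining candidate, and it agrees with H on all 8 inputs.

B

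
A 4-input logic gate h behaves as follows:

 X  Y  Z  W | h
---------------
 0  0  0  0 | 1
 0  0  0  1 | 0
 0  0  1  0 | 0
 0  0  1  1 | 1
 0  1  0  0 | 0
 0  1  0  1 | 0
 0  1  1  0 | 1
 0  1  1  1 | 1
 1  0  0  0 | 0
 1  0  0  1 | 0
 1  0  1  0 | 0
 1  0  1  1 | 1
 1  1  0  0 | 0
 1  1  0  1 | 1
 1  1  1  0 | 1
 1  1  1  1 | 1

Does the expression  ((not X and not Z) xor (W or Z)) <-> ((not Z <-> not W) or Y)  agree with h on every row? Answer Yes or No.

No

Check the formula against h row by row:
  X=0, Y=0, Z=0, W=0: formula gives 1, h = 1 ✓
  X=0, Y=0, Z=0, W=1: formula gives 1, but h = 0 ✗
Since they disagree at (0,0,0,1), the expression is not a correct formula for h.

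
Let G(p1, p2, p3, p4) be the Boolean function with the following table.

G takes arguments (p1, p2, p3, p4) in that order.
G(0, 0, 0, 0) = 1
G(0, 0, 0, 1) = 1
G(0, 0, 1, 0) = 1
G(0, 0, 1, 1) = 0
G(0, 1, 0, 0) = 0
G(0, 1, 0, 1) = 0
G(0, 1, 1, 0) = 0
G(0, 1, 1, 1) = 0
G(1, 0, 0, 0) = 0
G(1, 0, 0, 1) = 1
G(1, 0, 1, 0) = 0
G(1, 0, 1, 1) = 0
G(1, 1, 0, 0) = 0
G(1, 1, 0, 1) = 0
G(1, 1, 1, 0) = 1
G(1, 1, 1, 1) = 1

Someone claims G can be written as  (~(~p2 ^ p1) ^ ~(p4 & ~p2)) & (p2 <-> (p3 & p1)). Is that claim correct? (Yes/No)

Check the formula against G row by row:
  p1=0, p2=0, p3=0, p4=0: formula gives 1, G = 1 ✓
  p1=0, p2=0, p3=0, p4=1: formula gives 0, but G = 1 ✗
Row (0,0,0,1) is a counterexample, so the formula is not equivalent to G.

No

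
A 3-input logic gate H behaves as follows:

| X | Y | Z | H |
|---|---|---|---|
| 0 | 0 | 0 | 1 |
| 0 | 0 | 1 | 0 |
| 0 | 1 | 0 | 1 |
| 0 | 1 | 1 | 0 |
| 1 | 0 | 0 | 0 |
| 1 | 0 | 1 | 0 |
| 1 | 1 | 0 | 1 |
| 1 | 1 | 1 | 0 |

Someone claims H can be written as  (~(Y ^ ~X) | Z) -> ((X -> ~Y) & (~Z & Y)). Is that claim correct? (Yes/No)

Yes

Test each input against both H and the formula:
  X=0, Y=0, Z=0: formula gives 1, H = 1 ✓
  X=0, Y=0, Z=1: formula gives 0, H = 0 ✓
  X=0, Y=1, Z=0: formula gives 1, H = 1 ✓
  X=0, Y=1, Z=1: formula gives 0, H = 0 ✓
  X=1, Y=0, Z=0: formula gives 0, H = 0 ✓
  … (the remaining 3 rows also agree.)
No disagreement on any input; they are logically equivalent.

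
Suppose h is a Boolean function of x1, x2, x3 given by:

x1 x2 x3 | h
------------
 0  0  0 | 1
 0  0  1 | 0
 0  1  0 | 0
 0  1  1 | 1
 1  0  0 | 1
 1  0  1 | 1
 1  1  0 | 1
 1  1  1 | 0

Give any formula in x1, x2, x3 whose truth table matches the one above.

The 0-rows are (0,0,1), (0,1,0), (1,1,1). Take each as a conjunction (¬x1·¬x2·x3, ¬x1·x2·¬x3, x1·x2·x3), form their disjunction, and complement — that gives a formula that is 1 everywhere h is.

h(x1, x2, x3) = NOT ((((NOT x1 AND NOT x2) AND x3) OR ((NOT x1 AND x2) AND NOT x3)) OR ((x1 AND x2) AND x3))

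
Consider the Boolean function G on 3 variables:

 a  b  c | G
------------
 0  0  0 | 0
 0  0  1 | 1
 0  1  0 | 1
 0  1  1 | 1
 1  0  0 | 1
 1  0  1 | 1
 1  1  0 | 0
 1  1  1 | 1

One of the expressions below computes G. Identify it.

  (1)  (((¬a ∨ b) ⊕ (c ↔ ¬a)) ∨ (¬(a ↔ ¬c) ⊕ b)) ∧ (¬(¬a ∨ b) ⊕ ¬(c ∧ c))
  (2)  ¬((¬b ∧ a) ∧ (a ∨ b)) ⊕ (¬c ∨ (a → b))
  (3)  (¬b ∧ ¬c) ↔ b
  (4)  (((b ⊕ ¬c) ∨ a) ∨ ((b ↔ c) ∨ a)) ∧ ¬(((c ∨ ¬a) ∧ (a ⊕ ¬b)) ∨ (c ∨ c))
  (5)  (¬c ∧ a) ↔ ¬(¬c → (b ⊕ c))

5

(1) fails at (0,0,0): the formula yields 1, G is 0.
(2) fails at (0,0,1): the formula yields 0, G is 1.
(3) fails at (0,1,0): the formula yields 0, G is 1.
(4) fails at (0,0,1): the formula yields 0, G is 1.
That leaves (5). Evaluating it on every row reproduces the table of G exactly.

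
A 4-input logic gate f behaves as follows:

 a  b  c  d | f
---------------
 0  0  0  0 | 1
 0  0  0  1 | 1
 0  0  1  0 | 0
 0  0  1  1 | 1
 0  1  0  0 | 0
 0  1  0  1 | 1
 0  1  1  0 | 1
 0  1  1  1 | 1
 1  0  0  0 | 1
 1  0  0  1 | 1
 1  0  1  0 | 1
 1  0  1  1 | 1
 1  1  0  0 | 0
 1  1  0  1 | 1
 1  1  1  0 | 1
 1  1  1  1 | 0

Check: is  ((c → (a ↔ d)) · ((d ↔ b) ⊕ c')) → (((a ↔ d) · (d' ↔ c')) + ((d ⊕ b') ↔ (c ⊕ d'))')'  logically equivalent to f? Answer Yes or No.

Check the formula against f row by row:
  a=0, b=0, c=0, d=0: formula gives 1, f = 1 ✓
  a=0, b=0, c=0, d=1: formula gives 1, f = 1 ✓
  a=0, b=0, c=1, d=0: formula gives 0, f = 0 ✓
  a=0, b=0, c=1, d=1: formula gives 1, f = 1 ✓
  … (the remaining 12 rows also agree.)
No disagreement on any input; they are logically equivalent.

Yes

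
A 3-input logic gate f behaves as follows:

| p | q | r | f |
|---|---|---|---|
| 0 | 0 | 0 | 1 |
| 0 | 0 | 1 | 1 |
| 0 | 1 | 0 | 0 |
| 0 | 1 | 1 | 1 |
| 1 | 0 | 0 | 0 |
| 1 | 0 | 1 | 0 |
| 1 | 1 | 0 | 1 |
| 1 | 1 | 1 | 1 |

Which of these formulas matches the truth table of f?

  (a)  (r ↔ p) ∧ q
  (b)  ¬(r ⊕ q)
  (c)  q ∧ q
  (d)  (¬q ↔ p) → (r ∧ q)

(a): at (0,0,0) it gives 0, but f = 1 — eliminated.
(b): at (0,0,1) it gives 0, but f = 1 — eliminated.
(c): at (0,0,0) it gives 0, but f = 1 — eliminated.
Only (d) survives; checking it on all 8 rows confirms it matches f.

d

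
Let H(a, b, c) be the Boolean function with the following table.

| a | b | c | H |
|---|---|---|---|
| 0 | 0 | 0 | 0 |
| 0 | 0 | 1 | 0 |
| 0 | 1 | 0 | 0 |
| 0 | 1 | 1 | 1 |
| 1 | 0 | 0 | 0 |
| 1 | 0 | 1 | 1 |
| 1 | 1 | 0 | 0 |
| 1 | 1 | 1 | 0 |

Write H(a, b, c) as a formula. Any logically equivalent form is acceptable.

H(a, b, c) = ((¬a ∧ b) ∧ c) ∨ ((a ∧ ¬b) ∧ c)

Collect the rows where H=1 — (0,1,1), (1,0,1) — and write one minterm per row: ¬a·b·c, a·¬b·c. Their union (logical OR) reproduces the table exactly.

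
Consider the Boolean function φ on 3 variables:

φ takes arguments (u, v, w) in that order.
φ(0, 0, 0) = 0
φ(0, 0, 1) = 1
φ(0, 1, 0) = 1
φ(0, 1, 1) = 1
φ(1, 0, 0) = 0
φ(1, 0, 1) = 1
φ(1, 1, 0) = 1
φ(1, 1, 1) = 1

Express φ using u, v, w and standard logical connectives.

There are just 2 zero rows: (0,0,0), (1,0,0). Their minterms are ¬u·¬v·¬w, u·¬v·¬w; the OR of those covers precisely the 0-outputs, and negating it yields φ.

φ(u, v, w) = (((u' · v') · w') + ((u · v') · w'))'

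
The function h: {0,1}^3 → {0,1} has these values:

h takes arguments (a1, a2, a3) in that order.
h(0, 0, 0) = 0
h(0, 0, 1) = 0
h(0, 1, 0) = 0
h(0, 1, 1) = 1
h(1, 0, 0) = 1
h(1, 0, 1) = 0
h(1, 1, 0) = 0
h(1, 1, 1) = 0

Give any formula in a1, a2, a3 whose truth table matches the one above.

Collect the rows where h=1 — (0,1,1), (1,0,0) — and write one minterm per row: ¬a1·a2·a3, a1·¬a2·¬a3. Their union (logical OR) reproduces the table exactly.

h(a1, a2, a3) = ((not a1 and a2) and a3) or ((a1 and not a2) and not a3)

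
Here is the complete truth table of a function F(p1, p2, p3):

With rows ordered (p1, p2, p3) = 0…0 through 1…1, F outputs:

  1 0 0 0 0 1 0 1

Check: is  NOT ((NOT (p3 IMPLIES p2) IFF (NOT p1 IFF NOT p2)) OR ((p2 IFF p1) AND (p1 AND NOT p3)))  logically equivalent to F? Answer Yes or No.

Test each input against both F and the formula:
  p1=0, p2=0, p3=0: formula gives 1, F = 1 ✓
  p1=0, p2=0, p3=1: formula gives 0, F = 0 ✓
  p1=0, p2=1, p3=0: formula gives 0, F = 0 ✓
  p1=0, p2=1, p3=1: formula gives 0, F = 0 ✓
  p1=1, p2=0, p3=0: formula gives 0, F = 0 ✓
  …and likewise for the remaining 3 rows.
No disagreement on any input; they are logically equivalent.

Yes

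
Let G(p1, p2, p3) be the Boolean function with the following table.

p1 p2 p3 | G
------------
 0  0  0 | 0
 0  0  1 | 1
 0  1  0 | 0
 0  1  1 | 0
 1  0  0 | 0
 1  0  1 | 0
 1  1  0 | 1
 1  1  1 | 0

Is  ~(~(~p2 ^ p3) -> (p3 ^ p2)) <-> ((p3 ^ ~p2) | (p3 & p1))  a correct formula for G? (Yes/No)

No

Evaluate ~(~(~p2 ^ p3) -> (p3 ^ p2)) <-> ((p3 ^ ~p2) | (p3 & p1)) on each row and compare to G:
  p1=0, p2=0, p3=0: formula gives 0, G = 0 ✓
  p1=0, p2=0, p3=1: formula gives 1, G = 1 ✓
  p1=0, p2=1, p3=0: formula gives 1, but G = 0 ✗
Row (0,1,0) is a counterexample, so the formula is not equivalent to G.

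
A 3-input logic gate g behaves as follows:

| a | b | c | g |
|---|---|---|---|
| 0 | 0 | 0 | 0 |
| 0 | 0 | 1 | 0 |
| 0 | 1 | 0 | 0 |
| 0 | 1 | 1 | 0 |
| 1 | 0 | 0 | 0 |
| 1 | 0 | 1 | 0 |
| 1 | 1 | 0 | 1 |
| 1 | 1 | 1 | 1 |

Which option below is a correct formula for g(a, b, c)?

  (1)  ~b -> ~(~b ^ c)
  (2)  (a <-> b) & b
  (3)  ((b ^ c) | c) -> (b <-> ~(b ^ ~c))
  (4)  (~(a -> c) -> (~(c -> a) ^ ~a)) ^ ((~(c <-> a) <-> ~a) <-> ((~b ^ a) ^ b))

2

(1) fails at (0,0,1): the formula yields 1, g is 0.
(3) fails at (0,0,0): the formula yields 1, g is 0.
(4) fails at (0,0,0): the formula yields 1, g is 0.
(2) is the remaining candidate, and it agrees with g on all 8 inputs.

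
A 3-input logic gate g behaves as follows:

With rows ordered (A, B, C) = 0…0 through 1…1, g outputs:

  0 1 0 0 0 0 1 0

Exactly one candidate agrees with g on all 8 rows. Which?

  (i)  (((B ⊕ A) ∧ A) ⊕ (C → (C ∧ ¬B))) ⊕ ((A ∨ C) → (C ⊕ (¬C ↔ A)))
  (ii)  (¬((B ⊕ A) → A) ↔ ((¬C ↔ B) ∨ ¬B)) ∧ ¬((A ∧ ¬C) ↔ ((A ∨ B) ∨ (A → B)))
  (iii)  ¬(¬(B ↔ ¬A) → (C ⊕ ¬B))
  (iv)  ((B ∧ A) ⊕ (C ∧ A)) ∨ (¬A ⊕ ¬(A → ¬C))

(i): at (1,0,0) it gives 1, but g = 0 — eliminated.
(ii): at (0,0,1) it gives 0, but g = 1 — eliminated.
(iv): at (0,0,0) it gives 1, but g = 0 — eliminated.
That leaves (iii). Evaluating it on every row reproduces the table of g exactly.

iii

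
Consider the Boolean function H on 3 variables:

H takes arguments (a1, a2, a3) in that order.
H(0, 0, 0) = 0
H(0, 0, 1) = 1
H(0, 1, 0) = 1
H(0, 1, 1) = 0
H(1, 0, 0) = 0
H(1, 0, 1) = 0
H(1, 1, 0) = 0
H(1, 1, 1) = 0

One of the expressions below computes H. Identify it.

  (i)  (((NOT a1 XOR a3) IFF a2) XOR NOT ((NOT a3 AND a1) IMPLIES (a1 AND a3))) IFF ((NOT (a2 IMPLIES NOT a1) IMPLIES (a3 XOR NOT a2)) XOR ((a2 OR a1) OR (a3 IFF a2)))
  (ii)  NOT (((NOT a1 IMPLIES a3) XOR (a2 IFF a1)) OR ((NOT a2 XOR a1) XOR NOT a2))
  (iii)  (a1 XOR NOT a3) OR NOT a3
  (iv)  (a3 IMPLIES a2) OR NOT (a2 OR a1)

ii

(i): at (0,0,0) it gives 1, but H = 0 — eliminated.
(iii): at (0,0,0) it gives 1, but H = 0 — eliminated.
(iv): at (0,0,0) it gives 1, but H = 0 — eliminated.
(ii) is the remaining candidate, and it agrees with H on all 8 inputs.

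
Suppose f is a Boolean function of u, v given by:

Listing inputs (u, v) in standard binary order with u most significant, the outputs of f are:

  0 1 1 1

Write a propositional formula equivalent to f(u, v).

The output is 1 whenever at least one input is 1 — the OR of all inputs.

f(u, v) = u OR v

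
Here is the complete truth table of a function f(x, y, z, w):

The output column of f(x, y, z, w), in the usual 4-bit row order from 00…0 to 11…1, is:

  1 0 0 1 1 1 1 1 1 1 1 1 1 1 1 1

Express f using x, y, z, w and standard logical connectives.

f(x, y, z, w) = not ((((not x and not y) and not z) and w) or (((not x and not y) and z) and not w))

There are just 2 zero rows: (0,0,0,1), (0,0,1,0). Their minterms are ¬x·¬y·¬z·w, ¬x·¬y·z·¬w; the OR of those covers precisely the 0-outputs, and negating it yields f.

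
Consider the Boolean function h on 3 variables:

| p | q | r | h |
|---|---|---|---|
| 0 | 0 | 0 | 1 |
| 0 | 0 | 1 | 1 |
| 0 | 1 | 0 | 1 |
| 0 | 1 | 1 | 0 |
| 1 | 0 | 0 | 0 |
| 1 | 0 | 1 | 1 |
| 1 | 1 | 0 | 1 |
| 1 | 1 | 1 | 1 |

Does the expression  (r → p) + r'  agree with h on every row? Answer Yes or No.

No

Test each input against both h and the formula:
  p=0, q=0, r=0: formula gives 1, h = 1 ✓
  p=0, q=0, r=1: formula gives 0, but h = 1 ✗
A single disagreement suffices: at (0,0,1) they differ, so the formula does not compute h.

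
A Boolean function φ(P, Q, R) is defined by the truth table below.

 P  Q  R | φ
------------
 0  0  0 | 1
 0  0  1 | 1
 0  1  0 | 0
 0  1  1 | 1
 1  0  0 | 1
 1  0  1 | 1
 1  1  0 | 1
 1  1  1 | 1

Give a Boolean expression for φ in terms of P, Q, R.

φ(P, Q, R) = not ((not P and Q) and not R)

φ is 0 on exactly one input, (0,1,0), whose minterm is ¬P·Q·¬R. So φ is the negation of that single conjunction.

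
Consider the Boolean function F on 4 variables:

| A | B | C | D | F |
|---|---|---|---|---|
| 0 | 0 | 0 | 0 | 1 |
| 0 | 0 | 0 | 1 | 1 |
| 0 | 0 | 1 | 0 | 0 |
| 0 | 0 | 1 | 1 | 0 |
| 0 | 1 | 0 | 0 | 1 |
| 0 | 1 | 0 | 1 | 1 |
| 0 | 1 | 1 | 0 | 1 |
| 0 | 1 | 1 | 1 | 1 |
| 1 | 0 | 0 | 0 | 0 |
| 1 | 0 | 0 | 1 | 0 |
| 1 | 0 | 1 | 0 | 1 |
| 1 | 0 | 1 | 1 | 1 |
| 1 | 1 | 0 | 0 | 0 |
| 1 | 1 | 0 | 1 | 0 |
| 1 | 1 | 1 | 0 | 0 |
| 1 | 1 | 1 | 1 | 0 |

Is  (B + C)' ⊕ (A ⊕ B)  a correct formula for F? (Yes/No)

Yes

Evaluate (B + C)' ⊕ (A ⊕ B) on each row and compare to F:
  A=0, B=0, C=0, D=0: formula gives 1, F = 1 ✓
  A=0, B=0, C=0, D=1: formula gives 1, F = 1 ✓
  A=0, B=0, C=1, D=0: formula gives 0, F = 0 ✓
  A=0, B=0, C=1, D=1: formula gives 0, F = 0 ✓
  … (the remaining 12 rows also agree.)
No disagreement on any input; they are logically equivalent.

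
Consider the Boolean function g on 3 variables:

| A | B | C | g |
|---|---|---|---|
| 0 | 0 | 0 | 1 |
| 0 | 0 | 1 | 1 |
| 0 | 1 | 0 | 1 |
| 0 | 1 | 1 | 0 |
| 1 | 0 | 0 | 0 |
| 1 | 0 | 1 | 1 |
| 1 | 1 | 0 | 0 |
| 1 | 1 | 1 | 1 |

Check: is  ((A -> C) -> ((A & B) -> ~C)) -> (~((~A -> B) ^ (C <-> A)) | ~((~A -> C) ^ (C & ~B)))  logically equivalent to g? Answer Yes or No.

Yes

Check the formula against g row by row:
  A=0, B=0, C=0: formula gives 1, g = 1 ✓
  A=0, B=0, C=1: formula gives 1, g = 1 ✓
  A=0, B=1, C=0: formula gives 1, g = 1 ✓
  A=0, B=1, C=1: formula gives 0, g = 0 ✓
  A=1, B=0, C=0: formula gives 0, g = 0 ✓
  …and likewise for the remaining 3 rows.
Every row agrees, so the formula is equivalent.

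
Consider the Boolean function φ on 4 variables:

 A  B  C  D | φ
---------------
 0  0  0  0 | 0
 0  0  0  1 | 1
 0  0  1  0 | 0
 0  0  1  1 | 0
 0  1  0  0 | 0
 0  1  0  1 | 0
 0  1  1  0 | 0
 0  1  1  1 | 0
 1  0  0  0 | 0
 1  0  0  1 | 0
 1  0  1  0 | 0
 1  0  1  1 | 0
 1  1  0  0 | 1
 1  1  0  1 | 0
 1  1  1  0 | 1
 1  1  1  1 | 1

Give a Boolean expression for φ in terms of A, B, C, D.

φ(A, B, C, D) = (((((¬A ∧ ¬B) ∧ ¬C) ∧ D) ∨ (((A ∧ B) ∧ ¬C) ∧ ¬D)) ∨ (((A ∧ B) ∧ C) ∧ ¬D)) ∨ (((A ∧ B) ∧ C) ∧ D)

Collect the rows where φ=1 — (0,0,0,1), (1,1,0,0), (1,1,1,0), (1,1,1,1) — and write one minterm per row: ¬A·¬B·¬C·D, A·B·¬C·¬D, A·B·C·¬D, A·B·C·D. Their union (logical OR) reproduces the table exactly.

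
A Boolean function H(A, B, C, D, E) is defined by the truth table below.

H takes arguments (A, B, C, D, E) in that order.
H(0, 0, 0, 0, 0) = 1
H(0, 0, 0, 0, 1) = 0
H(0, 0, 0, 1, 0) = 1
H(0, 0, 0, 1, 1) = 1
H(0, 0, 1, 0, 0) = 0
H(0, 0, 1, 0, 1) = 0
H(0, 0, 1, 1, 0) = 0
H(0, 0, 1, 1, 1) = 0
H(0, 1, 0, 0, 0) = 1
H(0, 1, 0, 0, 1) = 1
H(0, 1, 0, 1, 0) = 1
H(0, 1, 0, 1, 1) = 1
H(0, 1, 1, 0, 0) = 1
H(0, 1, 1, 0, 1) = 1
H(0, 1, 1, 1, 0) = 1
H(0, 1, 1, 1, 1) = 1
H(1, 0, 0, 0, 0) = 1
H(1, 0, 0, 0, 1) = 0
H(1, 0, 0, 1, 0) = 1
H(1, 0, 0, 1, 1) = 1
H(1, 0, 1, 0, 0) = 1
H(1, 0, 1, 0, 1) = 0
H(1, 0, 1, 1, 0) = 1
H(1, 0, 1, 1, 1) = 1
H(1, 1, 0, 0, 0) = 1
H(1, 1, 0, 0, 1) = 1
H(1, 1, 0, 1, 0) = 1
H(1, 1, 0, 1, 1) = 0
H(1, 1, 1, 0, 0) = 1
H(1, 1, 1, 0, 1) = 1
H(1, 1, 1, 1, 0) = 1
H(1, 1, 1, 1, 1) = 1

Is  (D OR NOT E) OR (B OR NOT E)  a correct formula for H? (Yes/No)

Check the formula against H row by row:
  A=0, B=0, C=0, D=0, E=0: formula gives 1, H = 1 ✓
  A=0, B=0, C=0, D=0, E=1: formula gives 0, H = 0 ✓
  A=0, B=0, C=0, D=1, E=0: formula gives 1, H = 1 ✓
  A=0, B=0, C=0, D=1, E=1: formula gives 1, H = 1 ✓
  A=0, B=0, C=1, D=0, E=0: formula gives 1, but H = 0 ✗
A single disagreement suffices: at (0,0,1,0,0) they differ, so the formula does not compute H.

No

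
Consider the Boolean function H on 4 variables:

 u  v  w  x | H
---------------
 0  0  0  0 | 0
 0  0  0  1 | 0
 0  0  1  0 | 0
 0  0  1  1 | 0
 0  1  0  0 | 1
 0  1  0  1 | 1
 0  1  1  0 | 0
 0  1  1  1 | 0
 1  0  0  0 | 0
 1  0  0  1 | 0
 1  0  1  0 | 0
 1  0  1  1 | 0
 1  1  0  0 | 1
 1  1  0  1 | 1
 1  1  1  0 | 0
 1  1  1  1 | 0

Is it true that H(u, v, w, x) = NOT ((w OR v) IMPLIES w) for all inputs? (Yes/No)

Check the formula against H row by row:
  u=0, v=0, w=0, x=0: formula gives 0, H = 0 ✓
  u=0, v=0, w=0, x=1: formula gives 0, H = 0 ✓
  u=0, v=0, w=1, x=0: formula gives 0, H = 0 ✓
  u=0, v=0, w=1, x=1: formula gives 0, H = 0 ✓
  … (the remaining 12 rows also agree.)
All 16 rows match — the expression computes H exactly.

Yes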